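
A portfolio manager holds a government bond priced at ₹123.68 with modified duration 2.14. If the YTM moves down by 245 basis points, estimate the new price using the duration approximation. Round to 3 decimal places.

₹130.165

Duration approximation: ΔP/P ≈ -D_mod · Δy = -2.14 × (-0.0245) = +0.052430.
New price ≈ 123.68 × (1 + 0.052430) = 130.1645424.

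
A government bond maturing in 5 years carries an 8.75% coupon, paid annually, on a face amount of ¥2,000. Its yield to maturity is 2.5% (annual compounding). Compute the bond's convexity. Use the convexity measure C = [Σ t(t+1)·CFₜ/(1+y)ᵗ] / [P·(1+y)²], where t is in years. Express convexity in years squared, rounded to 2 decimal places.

With y = 0.025:
  t   CF        PV=CF/(1+0.025)^t    t·PV        t(t+1)·PV
  1       175.00       170.7317       170.7317         341.4634
  2       175.00       166.5675       333.1350         999.4051
  3       175.00       162.5049       487.5147       1,950.0588
  4       175.00       158.5414       634.1655       3,170.8273
  5     2,175.00     1,922.3831     9,611.9154      57,671.4923
  Σ                  2,580.7286    11,237.4623      64,133.2468
P = 2,580.7286.
Convexity = Σ t(t+1)·PV / [P·(1+y)²] = 64,133.2468 / (2,580.7286 × 1.050625) = 23.65338.

23.65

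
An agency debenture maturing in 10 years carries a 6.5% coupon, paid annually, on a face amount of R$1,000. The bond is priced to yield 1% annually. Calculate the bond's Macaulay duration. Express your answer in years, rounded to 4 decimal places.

8.1453 years

Periodic yield y = 0.01. Discount each cash flow and weight by its year:
  t   CF        PV=CF/(1+0.01)^t    t·PV
  1        65.00        64.3564        64.3564
  2        65.00        63.7192       127.4385
  3        65.00        63.0884       189.2651
  4        65.00        62.4637       249.8549
  5        65.00        61.8453       309.2263
  6        65.00        61.2329       367.3976
  7        65.00        60.6267       424.3867
  8        65.00        60.0264       480.2113
  9        65.00        59.4321       534.8888
  10    1,065.00       964.1306     9,641.3061
  Σ                  1,520.9217    12,388.3317
Price P = Σ PV = 1,520.9217.
Macaulay duration = Σ(t·PV) / P = 12,388.3317 / 1,520.9217 = 8.14528 years.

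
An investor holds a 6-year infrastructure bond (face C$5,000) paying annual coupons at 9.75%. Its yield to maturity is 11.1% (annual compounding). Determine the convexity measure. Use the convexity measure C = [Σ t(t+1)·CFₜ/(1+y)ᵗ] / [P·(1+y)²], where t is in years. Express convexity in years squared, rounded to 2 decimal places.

24.93

With y = 0.111:
  t   CF        PV=CF/(1+0.111)^t    t·PV        t(t+1)·PV
  1       487.50       438.7939       438.7939         877.5878
  2       487.50       394.9540       789.9080       2,369.7239
  3       487.50       355.4941     1,066.4824       4,265.9297
  4       487.50       319.9767     1,279.9069       6,399.5344
  5       487.50       288.0079     1,440.0393       8,640.2355
  6     5,487.50     2,918.0329    17,508.1972     122,557.3805
  Σ                  4,715.2594    22,523.3276     145,110.3918
P = 4,715.2594.
Convexity = Σ t(t+1)·PV / [P·(1+y)²] = 145,110.3918 / (4,715.2594 × 1.234321) = 24.93244.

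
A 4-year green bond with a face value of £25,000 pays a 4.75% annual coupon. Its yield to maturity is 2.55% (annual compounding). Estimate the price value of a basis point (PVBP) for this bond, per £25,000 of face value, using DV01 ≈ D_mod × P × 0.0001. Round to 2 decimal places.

£9.89

Periodic yield y = 0.0255.
  t   CF        PV=CF/(1+0.0255)^t    t·PV
  1     1,187.50     1,157.9717     1,157.9717
  2     1,187.50     1,129.1777     2,258.3554
  3     1,187.50     1,101.0996     3,303.2989
  4    26,187.50    23,678.3470    94,713.3882
  Σ                 27,066.5961   101,433.0142
P = 27,066.5961; D_Mac = 3.74753 yrs; D_mod = 3.65435 yrs.
DV01 ≈ 3.65435 × 27,066.5961 × 0.0001 = 9.891079.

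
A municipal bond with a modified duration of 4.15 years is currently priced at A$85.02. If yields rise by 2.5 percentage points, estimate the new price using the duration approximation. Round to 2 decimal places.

A$76.20

Duration approximation: ΔP/P ≈ -D_mod · Δy = -4.15 × (+0.025) = -0.103750.
New price ≈ 85.02 × (1 - 0.103750) = 76.199175.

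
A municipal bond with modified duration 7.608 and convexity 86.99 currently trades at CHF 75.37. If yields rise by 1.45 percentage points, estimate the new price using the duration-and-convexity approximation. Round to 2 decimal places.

Duration effect: -D_mod·Δy = -7.608 × (+0.0145) = -0.110316
Convexity effect: ½·C·(Δy)² = 0.5 × 86.99 × (0.0145)² = +0.00914482375
ΔP/P ≈ -0.110316 + 0.00914482375 = -0.10117117625
New price ≈ 75.37 × (1 - 0.10117117625) = 67.7447284460375.

CHF 67.74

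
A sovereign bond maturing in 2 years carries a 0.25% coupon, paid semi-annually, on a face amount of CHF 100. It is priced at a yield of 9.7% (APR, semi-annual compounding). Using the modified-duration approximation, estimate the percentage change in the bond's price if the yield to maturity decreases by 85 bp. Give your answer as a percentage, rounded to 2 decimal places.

Periodic yield y = 0.0485. Modified duration first:
  t   CF        PV=CF/(1+0.0485)^t    t·PV
  1        0.125         0.1192         0.1192
  2        0.125         0.1137         0.2274
  3        0.125         0.1084         0.3253
  4      100.125        82.8455       331.3819
  Σ                     83.1868       332.0539
P = 83.1868; D_Mac = 3.99166 half-year periods = 1.99583 yrs; D_mod = 1.99583/(1+0.0485) = 1.90351 yrs.
ΔP/P ≈ -D_mod · Δy = -1.90351 × (-0.0085) = +0.016180 = +1.6180%.

+1.62%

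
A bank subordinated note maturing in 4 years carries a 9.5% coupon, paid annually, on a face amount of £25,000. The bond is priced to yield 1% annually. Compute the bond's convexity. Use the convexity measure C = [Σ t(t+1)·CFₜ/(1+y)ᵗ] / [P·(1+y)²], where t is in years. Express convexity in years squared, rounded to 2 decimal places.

With y = 0.01:
  t   CF        PV=CF/(1+0.01)^t    t·PV        t(t+1)·PV
  1     2,375.00     2,351.4851     2,351.4851       4,702.9703
  2     2,375.00     2,328.2031     4,656.4062      13,969.2187
  3     2,375.00     2,305.1516     6,915.4548      27,661.8192
  4    27,375.00    26,306.8369   105,227.3477     526,136.7386
  Σ                 33,291.6768   119,150.6939     572,470.7468
P = 33,291.6768.
Convexity = Σ t(t+1)·PV / [P·(1+y)²] = 572,470.7468 / (33,291.6768 × 1.020100) = 16.85679.

16.86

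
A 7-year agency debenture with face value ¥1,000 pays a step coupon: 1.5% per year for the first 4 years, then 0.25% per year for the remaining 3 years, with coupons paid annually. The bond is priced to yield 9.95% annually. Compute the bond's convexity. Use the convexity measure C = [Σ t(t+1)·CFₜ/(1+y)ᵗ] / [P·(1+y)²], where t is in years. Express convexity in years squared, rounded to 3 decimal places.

With y = 0.0995:
  t   CF        PV=CF/(1+0.0995)^t    t·PV        t(t+1)·PV
  1        15.00        13.6426        13.6426          27.2851
  2        15.00        12.4080        24.8159          74.4478
  3        15.00        11.2851        33.8553         135.4212
  4        15.00        10.2639        41.0554         205.2770
  5         2.50         1.5558         7.7792          46.6751
  6         2.50         1.4150         8.4902          59.4317
  7     1,002.50       516.0809     3,612.5660      28,900.5277
  Σ                    566.6512     3,742.2046      29,449.0656
P = 566.6512.
Convexity = Σ t(t+1)·PV / [P·(1+y)²] = 29,449.0656 / (566.6512 × 1.208900) = 42.98978.

42.990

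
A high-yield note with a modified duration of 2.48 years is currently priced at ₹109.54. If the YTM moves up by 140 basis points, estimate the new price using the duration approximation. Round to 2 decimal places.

Duration approximation: ΔP/P ≈ -D_mod · Δy = -2.48 × (+0.014) = -0.034720.
New price ≈ 109.54 × (1 - 0.034720) = 105.7367712.

₹105.74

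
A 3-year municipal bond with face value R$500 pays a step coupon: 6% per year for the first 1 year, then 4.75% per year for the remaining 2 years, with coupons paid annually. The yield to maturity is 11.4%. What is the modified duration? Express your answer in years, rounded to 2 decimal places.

Periodic yield y = 0.114. First find Macaulay duration:
  t   CF        PV=CF/(1+0.114)^t    t·PV
  1        30.00        26.9300        26.9300
  2        23.75        19.1379        38.2757
  3       523.75       378.8510     1,136.5531
  Σ                    424.9189     1,201.7588
P = 424.9189; Macaulay duration = 1,201.7588 / 424.9189 = 2.82821 years.
Modified duration = D_Mac / (1 + y) = 2.82821 / 1.114 = 2.53879 years.

2.54 years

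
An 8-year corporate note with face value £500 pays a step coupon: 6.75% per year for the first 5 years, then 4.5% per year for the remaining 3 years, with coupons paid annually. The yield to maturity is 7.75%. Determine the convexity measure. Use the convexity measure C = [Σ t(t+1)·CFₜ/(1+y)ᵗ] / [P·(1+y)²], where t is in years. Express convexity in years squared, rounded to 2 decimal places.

45.49

With y = 0.0775:
  t   CF        PV=CF/(1+0.0775)^t    t·PV        t(t+1)·PV
  1        33.75        31.3225        31.3225          62.6450
  2        33.75        29.0696        58.1392         174.4177
  3        33.75        26.9788        80.9363         323.7451
  4        33.75        25.0383       100.1532         500.7658
  5        33.75        23.2374       116.1870         697.1218
  6        22.50        14.3773        86.2641         603.8487
  7        22.50        13.3432        93.4027         747.2219
  8       522.50       287.5730     2,300.5838      20,705.2539
  Σ                    450.9401     2,866.9887      23,815.0198
P = 450.9401.
Convexity = Σ t(t+1)·PV / [P·(1+y)²] = 23,815.0198 / (450.9401 × 1.161006) = 45.48807.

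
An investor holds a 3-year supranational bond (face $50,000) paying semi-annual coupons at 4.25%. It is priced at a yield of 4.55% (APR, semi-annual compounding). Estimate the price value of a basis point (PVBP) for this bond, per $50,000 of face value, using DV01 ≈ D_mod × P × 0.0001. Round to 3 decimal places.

$13.805

Periodic yield y = 0.02275.
  t   CF        PV=CF/(1+0.02275)^t    t·PV
  1     1,062.50     1,038.8658     1,038.8658
  2     1,062.50     1,015.7573     2,031.5146
  3     1,062.50       993.1629     2,979.4886
  4     1,062.50       971.0710     3,884.2840
  5     1,062.50       949.4705     4,747.3527
  6    51,062.50    44,615.4364   267,692.6181
  Σ                 49,583.7639   282,374.1239
P = 49,583.7639; D_Mac = 5.69489 half-year periods = 2.84745 yrs; D_mod = 2.78411 yrs.
DV01 ≈ 2.78411 × 49,583.7639 × 0.0001 = 13.804650.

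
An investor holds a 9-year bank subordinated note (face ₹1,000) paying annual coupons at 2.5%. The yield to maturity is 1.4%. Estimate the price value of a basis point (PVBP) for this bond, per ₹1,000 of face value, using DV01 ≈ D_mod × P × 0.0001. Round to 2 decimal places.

Periodic yield y = 0.014.
  t   CF        PV=CF/(1+0.014)^t    t·PV
  1        25.00        24.6548        24.6548
  2        25.00        24.3144        48.6289
  3        25.00        23.9787        71.9362
  4        25.00        23.6477        94.5906
  5        25.00        23.3212       116.6058
  6        25.00        22.9992       137.9951
  7        25.00        22.6816       158.7714
  8        25.00        22.3685       178.9478
  9     1,025.00       904.4452     8,140.0070
  Σ                  1,092.4113     8,972.1377
P = 1,092.4113; D_Mac = 8.21315 yrs; D_mod = 8.09975 yrs.
DV01 ≈ 8.09975 × 1,092.4113 × 0.0001 = 0.884826.

₹0.88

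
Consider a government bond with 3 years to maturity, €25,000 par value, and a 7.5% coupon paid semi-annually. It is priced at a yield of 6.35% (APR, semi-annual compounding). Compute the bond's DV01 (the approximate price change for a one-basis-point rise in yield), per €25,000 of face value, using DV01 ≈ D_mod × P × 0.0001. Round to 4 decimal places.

Periodic yield y = 0.03175.
  t   CF        PV=CF/(1+0.03175)^t    t·PV
  1       937.50       908.6504       908.6504
  2       937.50       880.6885     1,761.3770
  3       937.50       853.5871     2,560.7613
  4       937.50       827.3197     3,309.2788
  5       937.50       801.8606     4,009.3031
  6    25,937.50    21,502.1184   129,012.7103
  Σ                 25,774.2247   141,562.0809
P = 25,774.2247; D_Mac = 5.49239 half-year periods = 2.74619 yrs; D_mod = 2.66169 yrs.
DV01 ≈ 2.66169 × 25,774.2247 × 0.0001 = 6.860290.

€6.8603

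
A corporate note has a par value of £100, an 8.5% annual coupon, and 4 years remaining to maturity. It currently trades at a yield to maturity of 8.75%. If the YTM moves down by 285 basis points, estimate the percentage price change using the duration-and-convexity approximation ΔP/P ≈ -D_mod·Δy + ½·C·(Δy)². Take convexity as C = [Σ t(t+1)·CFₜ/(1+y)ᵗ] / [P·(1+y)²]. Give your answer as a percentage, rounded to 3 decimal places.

+9.894%

With y = 0.0875:
  t   CF        PV=CF/(1+0.0875)^t    t·PV        t(t+1)·PV
  1         8.50         7.8161         7.8161          15.6322
  2         8.50         7.1872        14.3744          43.1233
  3         8.50         6.6089        19.8268          79.3072
  4       108.50        77.5734       310.2935       1,551.4675
  Σ                     99.1856       352.3108       1,689.5301
P = 99.1856; D_Mac = 3.55204 yrs; D_mod = 3.26624 yrs; C = 14.40319.
Duration effect: -3.26624 × (-0.0285) = +0.093088
Convexity effect: 0.5 × 14.40319 × (-0.0285)² = +0.0058495
ΔP/P ≈ +0.093088 + 0.0058495 = +0.098937 = +9.8937%.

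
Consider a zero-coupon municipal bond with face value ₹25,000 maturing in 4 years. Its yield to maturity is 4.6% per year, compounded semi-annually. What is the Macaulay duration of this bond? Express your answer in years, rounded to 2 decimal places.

4.00 years

A zero-coupon bond has a single cash flow at maturity, so its Macaulay duration equals its maturity: 4 years.
(Equivalently: 8 semi-annual periods ÷ 2 = 4 years.)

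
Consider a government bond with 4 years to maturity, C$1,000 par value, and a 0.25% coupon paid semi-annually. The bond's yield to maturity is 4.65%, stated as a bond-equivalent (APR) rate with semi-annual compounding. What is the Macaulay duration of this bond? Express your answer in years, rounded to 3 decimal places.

Periodic yield y = 0.02325. Discount each cash flow and weight by its period:
  t   CF        PV=CF/(1+0.02325)^t    t·PV
  1         1.25         1.2216         1.2216
  2         1.25         1.1938         2.3877
  3         1.25         1.1667         3.5001
  4         1.25         1.1402         4.5608
  5         1.25         1.1143         5.5715
  6         1.25         1.0890         6.5339
  7         1.25         1.0642         7.4496
  8     1,001.25       833.0834     6,664.6675
  Σ                    841.0733     6,695.8928
Price P = Σ PV = 841.0733.
Macaulay duration = Σ(t·PV) / P = 6,695.8928 / 841.0733 = 7.96113 half-year periods.
In years: 7.96113 / 2 = 3.98056 years.

3.981 years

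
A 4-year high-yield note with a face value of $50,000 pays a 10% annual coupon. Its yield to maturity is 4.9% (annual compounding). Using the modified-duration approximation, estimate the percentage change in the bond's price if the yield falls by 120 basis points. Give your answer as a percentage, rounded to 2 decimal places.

+4.04%

Periodic yield y = 0.049. Modified duration first:
  t   CF        PV=CF/(1+0.049)^t    t·PV
  1     5,000.00     4,766.4442     4,766.4442
  2     5,000.00     4,543.7981     9,087.5962
  3     5,000.00     4,331.5521    12,994.6562
  4    55,000.00    45,421.4231   181,685.6923
  Σ                 59,063.2175   208,534.3890
P = 59,063.2175; D_Mac = 3.53070 yrs; D_mod = 3.53070/(1+0.049) = 3.36578 yrs.
ΔP/P ≈ -D_mod · Δy = -3.36578 × (-0.012) = +0.040389 = +4.0389%.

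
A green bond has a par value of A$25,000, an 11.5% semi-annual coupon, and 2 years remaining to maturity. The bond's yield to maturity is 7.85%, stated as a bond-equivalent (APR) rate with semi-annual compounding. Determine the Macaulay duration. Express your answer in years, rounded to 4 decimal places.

1.8482 years

Periodic yield y = 0.03925. Discount each cash flow and weight by its period:
  t   CF        PV=CF/(1+0.03925)^t    t·PV
  1     1,437.50     1,383.2090     1,383.2090
  2     1,437.50     1,330.9685     2,661.9371
  3     1,437.50     1,280.7010     3,842.1030
  4    26,437.50    22,664.1926    90,656.7704
  Σ                 26,659.0712    98,544.0195
Price P = Σ PV = 26,659.0712.
Macaulay duration = Σ(t·PV) / P = 98,544.0195 / 26,659.0712 = 3.69645 half-year periods.
In years: 3.69645 / 2 = 1.84823 years.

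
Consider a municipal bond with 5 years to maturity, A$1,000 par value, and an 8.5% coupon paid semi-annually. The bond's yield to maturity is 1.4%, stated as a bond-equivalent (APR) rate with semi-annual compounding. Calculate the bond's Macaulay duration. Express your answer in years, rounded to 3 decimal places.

4.305 years

Periodic yield y = 0.007. Discount each cash flow and weight by its period:
  t   CF        PV=CF/(1+0.007)^t    t·PV
  1        42.50        42.2046        42.2046
  2        42.50        41.9112        83.8224
  3        42.50        41.6199       124.8596
  4        42.50        41.3305       165.3221
  5        42.50        41.0432       205.2162
  6        42.50        40.7579       244.5476
  7        42.50        40.4746       283.3222
  8        42.50        40.1933       321.5460
  9        42.50        39.9139       359.2247
  10    1,042.50       972.2576     9,722.5763
  Σ                  1,341.7067    11,552.6416
Price P = Σ PV = 1,341.7067.
Macaulay duration = Σ(t·PV) / P = 11,552.6416 / 1,341.7067 = 8.61041 half-year periods.
In years: 8.61041 / 2 = 4.30520 years.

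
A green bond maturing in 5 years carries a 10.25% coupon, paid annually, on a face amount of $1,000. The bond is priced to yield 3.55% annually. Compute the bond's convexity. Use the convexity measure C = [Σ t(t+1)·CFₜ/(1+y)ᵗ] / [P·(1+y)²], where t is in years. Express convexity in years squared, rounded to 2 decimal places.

22.52

With y = 0.0355:
  t   CF        PV=CF/(1+0.0355)^t    t·PV        t(t+1)·PV
  1       102.50        98.9860        98.9860         197.9720
  2       102.50        95.5925       191.1849         573.5548
  3       102.50        92.3153       276.9458       1,107.7833
  4       102.50        89.1504       356.6017       1,783.0086
  5     1,102.50       926.0365     4,630.1823      27,781.0935
  Σ                  1,302.0806     5,553.9007      31,443.4122
P = 1,302.0806.
Convexity = Σ t(t+1)·PV / [P·(1+y)²] = 31,443.4122 / (1,302.0806 × 1.072260) = 22.52120.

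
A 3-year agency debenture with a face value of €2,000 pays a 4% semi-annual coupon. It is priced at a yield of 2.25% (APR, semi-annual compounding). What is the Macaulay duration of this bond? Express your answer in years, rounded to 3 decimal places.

2.861 years

Periodic yield y = 0.01125. Discount each cash flow and weight by its period:
  t   CF        PV=CF/(1+0.01125)^t    t·PV
  1        40.00        39.5550        39.5550
  2        40.00        39.1150        78.2299
  3        40.00        38.6798       116.0394
  4        40.00        38.2495       152.9980
  5        40.00        37.8240       189.1199
  6     2,040.00     1,907.5633    11,445.3798
  Σ                  2,100.9866    12,021.3222
Price P = Σ PV = 2,100.9866.
Macaulay duration = Σ(t·PV) / P = 12,021.3222 / 2,100.9866 = 5.72175 half-year periods.
In years: 5.72175 / 2 = 2.86088 years.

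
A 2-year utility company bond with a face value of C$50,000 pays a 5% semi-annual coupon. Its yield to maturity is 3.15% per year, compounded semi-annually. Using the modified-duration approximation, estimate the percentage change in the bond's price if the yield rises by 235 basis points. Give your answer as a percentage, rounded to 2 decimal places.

-4.46%

Periodic yield y = 0.01575. Modified duration first:
  t   CF        PV=CF/(1+0.01575)^t    t·PV
  1     1,250.00     1,230.6178     1,230.6178
  2     1,250.00     1,211.5361     2,423.0722
  3     1,250.00     1,192.7503     3,578.2508
  4    51,250.00    48,144.4850   192,577.9401
  Σ                 51,779.3891   199,809.8808
P = 51,779.3891; D_Mac = 3.85887 half-year periods = 1.92943 yrs; D_mod = 1.92943/(1+0.01575) = 1.89952 yrs.
ΔP/P ≈ -D_mod · Δy = -1.89952 × (+0.0235) = -0.044639 = -4.4639%.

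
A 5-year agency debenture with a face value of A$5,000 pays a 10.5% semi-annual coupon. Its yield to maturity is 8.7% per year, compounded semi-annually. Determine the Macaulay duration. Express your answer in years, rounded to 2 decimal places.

Periodic yield y = 0.0435. Discount each cash flow and weight by its period:
  t   CF        PV=CF/(1+0.0435)^t    t·PV
  1       262.50       251.5573       251.5573
  2       262.50       241.0707       482.1414
  3       262.50       231.0213       693.0638
  4       262.50       221.3908       885.5630
  5       262.50       212.1617     1,060.8086
  6       262.50       203.3174     1,219.9045
  7       262.50       194.8418     1,363.8926
  8       262.50       186.7195     1,493.7560
  9       262.50       178.9358     1,610.4222
  10    5,262.50     3,437.6968    34,376.9684
  Σ                  5,358.7130    43,438.0778
Price P = Σ PV = 5,358.7130.
Macaulay duration = Σ(t·PV) / P = 43,438.0778 / 5,358.7130 = 8.10607 half-year periods.
In years: 8.10607 / 2 = 4.05303 years.

4.05 years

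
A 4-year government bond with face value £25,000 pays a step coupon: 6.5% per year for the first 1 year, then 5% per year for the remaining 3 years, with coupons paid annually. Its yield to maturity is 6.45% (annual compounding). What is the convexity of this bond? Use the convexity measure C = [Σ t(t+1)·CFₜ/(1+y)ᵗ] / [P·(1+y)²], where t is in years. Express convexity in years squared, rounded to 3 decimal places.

15.775

With y = 0.0645:
  t   CF        PV=CF/(1+0.0645)^t    t·PV        t(t+1)·PV
  1     1,625.00     1,526.5383     1,526.5383       3,053.0766
  2     1,250.00     1,103.1096     2,206.2193       6,618.6579
  3     1,250.00     1,036.2702     3,108.8106      12,435.2426
  4    26,250.00    20,443.0949    81,772.3796     408,861.8979
  Σ                 24,109.0130    88,613.9478     430,968.8750
P = 24,109.0130.
Convexity = Σ t(t+1)·PV / [P·(1+y)²] = 430,968.8750 / (24,109.0130 × 1.133160) = 15.77521.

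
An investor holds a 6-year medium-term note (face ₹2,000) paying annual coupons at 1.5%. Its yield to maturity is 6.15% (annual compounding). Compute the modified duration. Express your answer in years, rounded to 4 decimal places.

5.4130 years

Periodic yield y = 0.0615. First find Macaulay duration:
  t   CF        PV=CF/(1+0.0615)^t    t·PV
  1        30.00        28.2619        28.2619
  2        30.00        26.6245        53.2490
  3        30.00        25.0819        75.2458
  4        30.00        23.6288        94.5151
  5        30.00        22.2598       111.2990
  6     2,030.00     1,418.9793     8,513.8755
  Σ                  1,544.8362     8,876.4464
P = 1,544.8362; Macaulay duration = 8,876.4464 / 1,544.8362 = 5.74588 years.
Modified duration = D_Mac / (1 + y) = 5.74588 / 1.0615 = 5.41298 years.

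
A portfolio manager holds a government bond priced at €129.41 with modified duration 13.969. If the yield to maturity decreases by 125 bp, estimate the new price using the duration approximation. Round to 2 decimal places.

€152.01

Duration approximation: ΔP/P ≈ -D_mod · Δy = -13.969 × (-0.0125) = +0.1746125.
New price ≈ 129.41 × (1 + 0.1746125) = 152.006603625.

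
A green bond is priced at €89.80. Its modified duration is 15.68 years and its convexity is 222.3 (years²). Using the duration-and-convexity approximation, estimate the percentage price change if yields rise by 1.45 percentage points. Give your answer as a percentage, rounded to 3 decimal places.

Duration effect: -D_mod·Δy = -15.68 × (+0.0145) = -0.227360
Convexity effect: ½·C·(Δy)² = 0.5 × 222.3 × (0.0145)² = +0.0233692875
ΔP/P ≈ -0.227360 + 0.0233692875 = -0.2039907125
= -20.39907125%.

-20.399%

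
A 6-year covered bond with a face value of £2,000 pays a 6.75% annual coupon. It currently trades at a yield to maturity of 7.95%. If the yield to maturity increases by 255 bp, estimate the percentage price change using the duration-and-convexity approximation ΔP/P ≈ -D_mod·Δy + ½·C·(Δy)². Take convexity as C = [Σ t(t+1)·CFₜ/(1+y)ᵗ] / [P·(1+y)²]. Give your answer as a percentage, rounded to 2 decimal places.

-11.11%

With y = 0.0795:
  t   CF        PV=CF/(1+0.0795)^t    t·PV        t(t+1)·PV
  1       135.00       125.0579       125.0579         250.1158
  2       135.00       115.8480       231.6960         695.0879
  3       135.00       107.3163       321.9490       1,287.7960
  4       135.00        99.4130       397.6520       1,988.2600
  5       135.00        92.0917       460.4585       2,762.7513
  6     2,135.00     1,349.1555     8,094.9328      56,664.5298
  Σ                  1,888.8824     9,631.7462      63,648.5408
P = 1,888.8824; D_Mac = 5.09918 yrs; D_mod = 4.72365 yrs; C = 28.91600.
Duration effect: -4.72365 × (+0.0255) = -0.120453
Convexity effect: 0.5 × 28.91600 × (0.0255)² = +0.0094013
ΔP/P ≈ -0.120453 + 0.0094013 = -0.111052 = -11.1052%.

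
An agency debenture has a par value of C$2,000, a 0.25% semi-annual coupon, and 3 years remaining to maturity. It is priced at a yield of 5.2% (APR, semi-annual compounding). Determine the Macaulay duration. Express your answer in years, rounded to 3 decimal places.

Periodic yield y = 0.026. Discount each cash flow and weight by its period:
  t   CF        PV=CF/(1+0.026)^t    t·PV
  1         2.50         2.4366         2.4366
  2         2.50         2.3749         4.7498
  3         2.50         2.3147         6.9442
  4         2.50         2.2561         9.0242
  5         2.50         2.1989        10.9944
  6     2,002.50     1,716.6761    10,300.0566
  Σ                  1,728.2573    10,334.2059
Price P = Σ PV = 1,728.2573.
Macaulay duration = Σ(t·PV) / P = 10,334.2059 / 1,728.2573 = 5.97955 half-year periods.
In years: 5.97955 / 2 = 2.98978 years.

2.990 years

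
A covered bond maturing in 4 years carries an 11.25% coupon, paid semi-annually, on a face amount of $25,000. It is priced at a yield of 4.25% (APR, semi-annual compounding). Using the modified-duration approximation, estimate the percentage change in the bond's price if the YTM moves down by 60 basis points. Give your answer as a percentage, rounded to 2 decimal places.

Periodic yield y = 0.02125. Modified duration first:
  t   CF        PV=CF/(1+0.02125)^t    t·PV
  1     1,406.25     1,376.9890     1,376.9890
  2     1,406.25     1,348.3368     2,696.6737
  3     1,406.25     1,320.2809     3,960.8426
  4     1,406.25     1,292.8087     5,171.2347
  5     1,406.25     1,265.9081     6,329.5406
  6     1,406.25     1,239.5673     7,437.4039
  7     1,406.25     1,213.7746     8,496.4223
  8    26,406.25    22,317.7380   178,541.9038
  Σ                 31,375.4034   214,011.0105
P = 31,375.4034; D_Mac = 6.82098 half-year periods = 3.41049 yrs; D_mod = 3.41049/(1+0.02125) = 3.33953 yrs.
ΔP/P ≈ -D_mod · Δy = -3.33953 × (-0.006) = +0.020037 = +2.0037%.

+2.00%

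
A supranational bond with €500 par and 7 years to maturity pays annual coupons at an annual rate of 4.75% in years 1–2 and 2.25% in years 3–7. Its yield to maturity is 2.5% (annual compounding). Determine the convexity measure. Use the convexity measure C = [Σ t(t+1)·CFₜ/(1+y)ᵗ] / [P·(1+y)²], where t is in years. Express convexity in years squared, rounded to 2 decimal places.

46.66

With y = 0.025:
  t   CF        PV=CF/(1+0.025)^t    t·PV        t(t+1)·PV
  1        23.75        23.1707        23.1707          46.3415
  2        23.75        22.6056        45.2112         135.6336
  3        11.25        10.4467        31.3402         125.3609
  4        11.25        10.1919        40.7678         203.8389
  5        11.25         9.9434        49.7168         298.3008
  6        11.25         9.7008        58.2050         407.4353
  7       511.25       430.0969     3,010.6780      24,085.4237
  Σ                    516.1561     3,259.0897      25,302.3346
P = 516.1561.
Convexity = Σ t(t+1)·PV / [P·(1+y)²] = 25,302.3346 / (516.1561 × 1.050625) = 46.65861.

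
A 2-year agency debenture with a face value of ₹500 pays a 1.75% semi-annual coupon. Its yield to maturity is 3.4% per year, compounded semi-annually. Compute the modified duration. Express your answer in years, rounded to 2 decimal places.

Periodic yield y = 0.017. First find Macaulay duration:
  t   CF        PV=CF/(1+0.017)^t    t·PV
  1        4.375         4.3019         4.3019
  2        4.375         4.2300         8.4599
  3        4.375         4.1593        12.4778
  4      504.375       471.4870     1,885.9481
  Σ                    484.1781     1,911.1876
P = 484.1781; Macaulay duration = 1,911.1876 / 484.1781 = 3.94728 half-year periods = 1.97364 years.
Modified duration = D_Mac / (1 + y) = 1.97364 / 1.017 = 1.94065 years.

1.94 years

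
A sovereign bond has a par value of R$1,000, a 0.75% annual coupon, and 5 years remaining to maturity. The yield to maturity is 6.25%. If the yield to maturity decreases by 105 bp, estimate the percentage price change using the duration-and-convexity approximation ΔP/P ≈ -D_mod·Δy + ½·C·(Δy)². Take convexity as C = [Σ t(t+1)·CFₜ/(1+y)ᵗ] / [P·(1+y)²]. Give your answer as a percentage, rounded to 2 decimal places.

With y = 0.0625:
  t   CF        PV=CF/(1+0.0625)^t    t·PV        t(t+1)·PV
  1         7.50         7.0588         7.0588          14.1176
  2         7.50         6.6436        13.2872          39.8616
  3         7.50         6.2528        18.7584          75.0336
  4         7.50         5.8850        23.5399         117.6997
  5     1,007.50       744.0470     3,720.2349      22,321.4096
  Σ                    769.8872     3,782.8793      22,568.1221
P = 769.8872; D_Mac = 4.91355 yrs; D_mod = 4.62452 yrs; C = 25.96632.
Duration effect: -4.62452 × (-0.0105) = +0.048557
Convexity effect: 0.5 × 25.96632 × (-0.0105)² = +0.0014314
ΔP/P ≈ +0.048557 + 0.0014314 = +0.049989 = +4.9989%.

+5.00%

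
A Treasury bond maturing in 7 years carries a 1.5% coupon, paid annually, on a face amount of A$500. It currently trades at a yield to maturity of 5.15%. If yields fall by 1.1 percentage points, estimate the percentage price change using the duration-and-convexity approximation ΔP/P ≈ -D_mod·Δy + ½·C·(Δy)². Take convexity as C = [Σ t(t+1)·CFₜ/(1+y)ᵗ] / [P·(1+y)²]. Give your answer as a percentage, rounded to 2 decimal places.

With y = 0.0515:
  t   CF        PV=CF/(1+0.0515)^t    t·PV        t(t+1)·PV
  1         7.50         7.1327         7.1327          14.2653
  2         7.50         6.7833        13.5667          40.7000
  3         7.50         6.4511        19.3533          77.4131
  4         7.50         6.1351        24.5405         122.7027
  5         7.50         5.8347        29.1733         175.0395
  6         7.50         5.5489        33.2933         233.0531
  7       507.50       357.0846     2,499.5921      19,996.7370
  Σ                    394.9703     2,626.6518      20,659.9108
P = 394.9703; D_Mac = 6.65025 yrs; D_mod = 6.32454 yrs; C = 47.30918.
Duration effect: -6.32454 × (-0.011) = +0.069570
Convexity effect: 0.5 × 47.30918 × (-0.011)² = +0.0028622
ΔP/P ≈ +0.069570 + 0.0028622 = +0.072432 = +7.2432%.

+7.24%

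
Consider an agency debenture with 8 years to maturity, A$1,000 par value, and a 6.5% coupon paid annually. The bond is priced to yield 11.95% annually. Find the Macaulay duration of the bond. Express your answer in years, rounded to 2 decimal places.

6.19 years

Periodic yield y = 0.1195. Discount each cash flow and weight by its year:
  t   CF        PV=CF/(1+0.1195)^t    t·PV
  1        65.00        58.0616        58.0616
  2        65.00        51.8639       103.7278
  3        65.00        46.3277       138.9832
  4        65.00        41.3825       165.5301
  5        65.00        36.9652       184.8259
  6        65.00        33.0194       198.1162
  7        65.00        29.4947       206.4632
  8     1,065.00       431.6749     3,453.3994
  Σ                    728.7900     4,509.1075
Price P = Σ PV = 728.7900.
Macaulay duration = Σ(t·PV) / P = 4,509.1075 / 728.7900 = 6.18711 years.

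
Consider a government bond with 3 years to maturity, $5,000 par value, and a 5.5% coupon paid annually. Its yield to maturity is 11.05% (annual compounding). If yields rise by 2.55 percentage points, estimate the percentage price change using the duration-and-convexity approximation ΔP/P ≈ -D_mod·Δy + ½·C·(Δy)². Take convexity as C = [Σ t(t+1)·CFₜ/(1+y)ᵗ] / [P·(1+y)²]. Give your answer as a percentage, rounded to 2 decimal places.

-6.21%

With y = 0.1105:
  t   CF        PV=CF/(1+0.1105)^t    t·PV        t(t+1)·PV
  1       275.00       247.6362       247.6362         495.2724
  2       275.00       222.9952       445.9905       1,337.9714
  3     5,275.00     3,851.8270    11,555.4811      46,221.9242
  Σ                  4,322.4584    12,249.1077      48,055.1680
P = 4,322.4584; D_Mac = 2.83383 yrs; D_mod = 2.55185 yrs; C = 9.01513.
Duration effect: -2.55185 × (+0.0255) = -0.065072
Convexity effect: 0.5 × 9.01513 × (0.0255)² = +0.0029310
ΔP/P ≈ -0.065072 + 0.0029310 = -0.062141 = -6.2141%.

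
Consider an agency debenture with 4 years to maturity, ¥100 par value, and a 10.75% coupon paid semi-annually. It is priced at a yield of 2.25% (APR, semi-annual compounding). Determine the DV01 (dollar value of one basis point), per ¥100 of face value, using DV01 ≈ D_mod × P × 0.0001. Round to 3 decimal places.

Periodic yield y = 0.01125.
  t   CF        PV=CF/(1+0.01125)^t    t·PV
  1        5.375         5.3152         5.3152
  2        5.375         5.2561        10.5121
  3        5.375         5.1976        15.5928
  4        5.375         5.1398        20.5591
  5        5.375         5.0826        25.4130
  6        5.375         5.0261        30.1563
  7        5.375         4.9701        34.7910
  8      105.375        96.3539       770.8312
  Σ                    132.3414       913.1708
P = 132.3414; D_Mac = 6.90012 half-year periods = 3.45006 yrs; D_mod = 3.41168 yrs.
DV01 ≈ 3.41168 × 132.3414 × 0.0001 = 0.045151.

¥0.045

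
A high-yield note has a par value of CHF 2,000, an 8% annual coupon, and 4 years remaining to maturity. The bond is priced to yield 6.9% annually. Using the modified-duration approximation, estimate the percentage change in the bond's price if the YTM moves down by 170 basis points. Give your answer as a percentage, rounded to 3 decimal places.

Periodic yield y = 0.069. Modified duration first:
  t   CF        PV=CF/(1+0.069)^t    t·PV
  1       160.00       149.6726       149.6726
  2       160.00       140.0118       280.0236
  3       160.00       130.9745       392.9236
  4     2,160.00     1,654.0283     6,616.1131
  Σ                  2,074.6872     7,438.7329
P = 2,074.6872; D_Mac = 3.58547 yrs; D_mod = 3.58547/(1+0.069) = 3.35404 yrs.
ΔP/P ≈ -D_mod · Δy = -3.35404 × (-0.017) = +0.057019 = +5.7019%.

+5.702%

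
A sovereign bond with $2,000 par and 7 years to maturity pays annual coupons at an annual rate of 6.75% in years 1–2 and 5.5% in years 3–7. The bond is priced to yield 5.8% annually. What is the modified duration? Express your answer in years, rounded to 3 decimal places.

Periodic yield y = 0.058. First find Macaulay duration:
  t   CF        PV=CF/(1+0.058)^t    t·PV
  1       135.00       127.5992       127.5992
  2       135.00       120.6042       241.2084
  3       110.00        92.8829       278.6486
  4       110.00        87.7910       351.1640
  5       110.00        82.9783       414.8913
  6       110.00        78.4294       470.5762
  7     2,110.00     1,421.9449     9,953.6146
  Σ                  2,012.2299    11,837.7024
P = 2,012.2299; Macaulay duration = 11,837.7024 / 2,012.2299 = 5.88288 years.
Modified duration = D_Mac / (1 + y) = 5.88288 / 1.058 = 5.56038 years.

5.560 years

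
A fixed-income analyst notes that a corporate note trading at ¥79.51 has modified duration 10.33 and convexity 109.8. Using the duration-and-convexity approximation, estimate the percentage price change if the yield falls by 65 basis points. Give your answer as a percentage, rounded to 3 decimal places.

Duration effect: -D_mod·Δy = -10.33 × (-0.0065) = +0.067145
Convexity effect: ½·C·(Δy)² = 0.5 × 109.8 × (-0.0065)² = +0.002319525
ΔP/P ≈ +0.067145 + 0.002319525 = +0.069464525
= +6.9464525%.

+6.946%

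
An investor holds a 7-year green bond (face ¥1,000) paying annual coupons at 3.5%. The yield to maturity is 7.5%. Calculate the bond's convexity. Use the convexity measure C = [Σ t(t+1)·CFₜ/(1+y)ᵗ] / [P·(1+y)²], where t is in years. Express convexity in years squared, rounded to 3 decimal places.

41.424

With y = 0.075:
  t   CF        PV=CF/(1+0.075)^t    t·PV        t(t+1)·PV
  1        35.00        32.5581        32.5581          65.1163
  2        35.00        30.2866        60.5733         181.7198
  3        35.00        28.1736        84.5209         338.0834
  4        35.00        26.2080       104.8321         524.1604
  5        35.00        24.3796       121.8978         731.3866
  6        35.00        22.6787       136.0719         952.5034
  7     1,035.00       623.8513     4,366.9593      34,935.6741
  Σ                    788.1359     4,907.4133      37,728.6440
P = 788.1359.
Convexity = Σ t(t+1)·PV / [P·(1+y)²] = 37,728.6440 / (788.1359 × 1.155625) = 41.42410.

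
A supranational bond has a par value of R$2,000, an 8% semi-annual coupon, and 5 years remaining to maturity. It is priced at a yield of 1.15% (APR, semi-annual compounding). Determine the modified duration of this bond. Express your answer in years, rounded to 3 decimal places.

4.313 years

Periodic yield y = 0.00575. First find Macaulay duration:
  t   CF        PV=CF/(1+0.00575)^t    t·PV
  1        80.00        79.5426        79.5426
  2        80.00        79.0879       158.1757
  3        80.00        78.6357       235.9072
  4        80.00        78.1861       312.7446
  5        80.00        77.7391       388.6957
  6        80.00        77.2947       463.7682
  7        80.00        76.8528       537.9696
  8        80.00        76.4134       611.3074
  9        80.00        75.9766       683.7890
  10    2,080.00     1,964.0970    19,640.9696
  Σ                  2,663.8260    23,112.8697
P = 2,663.8260; Macaulay duration = 23,112.8697 / 2,663.8260 = 8.67657 half-year periods = 4.33828 years.
Modified duration = D_Mac / (1 + y) = 4.33828 / 1.00575 = 4.31348 years.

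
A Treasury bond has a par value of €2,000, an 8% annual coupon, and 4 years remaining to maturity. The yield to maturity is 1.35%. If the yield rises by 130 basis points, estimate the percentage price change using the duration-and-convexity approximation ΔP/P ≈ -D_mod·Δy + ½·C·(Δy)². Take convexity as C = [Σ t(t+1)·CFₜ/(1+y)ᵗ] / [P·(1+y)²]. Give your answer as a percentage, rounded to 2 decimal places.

-4.51%

With y = 0.0135:
  t   CF        PV=CF/(1+0.0135)^t    t·PV        t(t+1)·PV
  1       160.00       157.8688       157.8688         315.7375
  2       160.00       155.7659       311.5319         934.5956
  3       160.00       153.6911       461.0733       1,844.2932
  4     2,160.00     2,047.1928     8,188.7711      40,943.8554
  Σ                  2,514.5186     9,119.2450      44,038.4817
P = 2,514.5186; D_Mac = 3.62664 yrs; D_mod = 3.57833 yrs; C = 17.05022.
Duration effect: -3.57833 × (+0.013) = -0.046518
Convexity effect: 0.5 × 17.05022 × (0.013)² = +0.0014407
ΔP/P ≈ -0.046518 + 0.0014407 = -0.045078 = -4.5078%.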